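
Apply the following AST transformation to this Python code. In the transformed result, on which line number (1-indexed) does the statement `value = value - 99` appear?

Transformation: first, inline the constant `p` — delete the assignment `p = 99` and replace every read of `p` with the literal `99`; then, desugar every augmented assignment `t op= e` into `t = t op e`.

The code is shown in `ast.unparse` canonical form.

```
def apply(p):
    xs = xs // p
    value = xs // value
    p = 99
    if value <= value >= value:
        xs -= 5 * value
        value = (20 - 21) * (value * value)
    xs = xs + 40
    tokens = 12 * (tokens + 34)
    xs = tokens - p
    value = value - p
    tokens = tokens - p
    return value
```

10

Transformed code:
def apply(p):
    xs = xs // 99
    value = xs // value
    if value <= value >= value:
        xs = xs - 5 * value
        value = (20 - 21) * (value * value)
    xs = xs + 40
    tokens = 12 * (tokens + 34)
    xs = tokens - 99
    value = value - 99
    tokens = tokens - 99
    return value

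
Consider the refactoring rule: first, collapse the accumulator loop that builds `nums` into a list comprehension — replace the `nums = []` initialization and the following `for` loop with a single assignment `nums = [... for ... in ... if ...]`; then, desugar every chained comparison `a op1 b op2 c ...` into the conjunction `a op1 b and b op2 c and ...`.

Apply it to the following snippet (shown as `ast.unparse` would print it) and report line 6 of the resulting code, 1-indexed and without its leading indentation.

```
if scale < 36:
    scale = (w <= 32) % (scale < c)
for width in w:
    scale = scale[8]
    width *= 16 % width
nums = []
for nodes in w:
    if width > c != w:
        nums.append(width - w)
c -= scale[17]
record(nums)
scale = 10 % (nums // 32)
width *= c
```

Transformed code:
if scale < 36:
    scale = (w <= 32) % (scale < c)
for width in w:
    scale = scale[8]
    width *= 16 % width
nums = [width - w for nodes in w if width > c and c != w]
c -= scale[17]
record(nums)
scale = 10 % (nums // 32)
width *= c

nums = [width - w for nodes in w if width > c and c != w]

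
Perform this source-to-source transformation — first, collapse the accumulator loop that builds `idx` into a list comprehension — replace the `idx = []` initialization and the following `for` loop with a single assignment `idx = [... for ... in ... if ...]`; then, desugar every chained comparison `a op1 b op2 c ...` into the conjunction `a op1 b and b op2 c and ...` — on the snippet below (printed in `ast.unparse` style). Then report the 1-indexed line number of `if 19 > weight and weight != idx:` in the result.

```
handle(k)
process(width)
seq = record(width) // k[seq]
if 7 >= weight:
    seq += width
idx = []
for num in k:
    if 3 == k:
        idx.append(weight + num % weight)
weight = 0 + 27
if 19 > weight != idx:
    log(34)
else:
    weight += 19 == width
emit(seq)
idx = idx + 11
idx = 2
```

Transformed code:
handle(k)
process(width)
seq = record(width) // k[seq]
if 7 >= weight:
    seq += width
idx = [weight + num % weight for num in k if 3 == k]
weight = 0 + 27
if 19 > weight and weight != idx:
    log(34)
else:
    weight += 19 == width
emit(seq)
idx = idx + 11
idx = 2

8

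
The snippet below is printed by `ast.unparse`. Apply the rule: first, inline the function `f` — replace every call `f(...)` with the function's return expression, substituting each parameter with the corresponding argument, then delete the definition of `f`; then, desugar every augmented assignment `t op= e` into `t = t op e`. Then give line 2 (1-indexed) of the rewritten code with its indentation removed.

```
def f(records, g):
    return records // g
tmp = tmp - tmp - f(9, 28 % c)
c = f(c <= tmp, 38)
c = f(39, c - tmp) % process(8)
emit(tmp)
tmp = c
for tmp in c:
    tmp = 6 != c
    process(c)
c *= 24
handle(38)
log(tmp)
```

Transformed code:
tmp = tmp - tmp - 9 // (28 % c)
c = (c <= tmp) // 38
c = 39 // (c - tmp) % process(8)
emit(tmp)
tmp = c
for tmp in c:
    tmp = 6 != c
    process(c)
c = c * 24
handle(38)
log(tmp)

c = (c <= tmp) // 38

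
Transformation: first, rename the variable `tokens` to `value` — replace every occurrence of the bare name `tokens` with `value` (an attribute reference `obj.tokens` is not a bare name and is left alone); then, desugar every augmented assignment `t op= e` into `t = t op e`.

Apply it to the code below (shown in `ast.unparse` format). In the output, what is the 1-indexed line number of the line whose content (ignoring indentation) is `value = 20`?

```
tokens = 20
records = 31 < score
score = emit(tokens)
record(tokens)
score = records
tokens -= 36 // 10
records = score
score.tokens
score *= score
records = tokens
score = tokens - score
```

Transformed code:
value = 20
records = 31 < score
score = emit(value)
record(value)
score = records
value = value - 36 // 10
records = score
score.tokens
score = score * score
records = value
score = value - score

1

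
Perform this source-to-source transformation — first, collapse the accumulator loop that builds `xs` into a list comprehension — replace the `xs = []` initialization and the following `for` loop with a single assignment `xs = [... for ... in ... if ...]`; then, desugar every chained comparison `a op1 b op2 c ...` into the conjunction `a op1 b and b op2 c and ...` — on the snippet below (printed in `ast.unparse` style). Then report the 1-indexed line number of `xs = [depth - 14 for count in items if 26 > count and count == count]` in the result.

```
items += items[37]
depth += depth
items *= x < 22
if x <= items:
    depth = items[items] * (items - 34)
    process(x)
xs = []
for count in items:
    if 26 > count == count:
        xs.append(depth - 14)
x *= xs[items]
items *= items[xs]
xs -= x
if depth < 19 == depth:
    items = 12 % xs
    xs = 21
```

7

Transformed code:
items += items[37]
depth += depth
items *= x < 22
if x <= items:
    depth = items[items] * (items - 34)
    process(x)
xs = [depth - 14 for count in items if 26 > count and count == count]
x *= xs[items]
items *= items[xs]
xs -= x
if depth < 19 and 19 == depth:
    items = 12 % xs
    xs = 21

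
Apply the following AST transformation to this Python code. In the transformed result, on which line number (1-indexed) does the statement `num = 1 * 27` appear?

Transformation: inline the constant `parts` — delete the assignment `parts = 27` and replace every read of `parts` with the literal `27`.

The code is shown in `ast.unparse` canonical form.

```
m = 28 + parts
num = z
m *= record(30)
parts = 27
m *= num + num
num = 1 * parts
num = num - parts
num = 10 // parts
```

5

Transformed code:
m = 28 + 27
num = z
m *= record(30)
m *= num + num
num = 1 * 27
num = num - 27
num = 10 // 27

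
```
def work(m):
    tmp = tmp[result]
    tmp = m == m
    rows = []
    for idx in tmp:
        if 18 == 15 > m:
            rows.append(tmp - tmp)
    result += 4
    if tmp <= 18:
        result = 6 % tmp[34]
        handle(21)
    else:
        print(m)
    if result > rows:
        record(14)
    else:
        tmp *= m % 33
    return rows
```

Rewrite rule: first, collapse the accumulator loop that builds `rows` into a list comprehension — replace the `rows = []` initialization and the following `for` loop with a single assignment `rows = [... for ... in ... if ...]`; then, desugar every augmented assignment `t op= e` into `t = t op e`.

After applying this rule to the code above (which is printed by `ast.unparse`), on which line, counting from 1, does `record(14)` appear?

Transformed code:
def work(m):
    tmp = tmp[result]
    tmp = m == m
    rows = [tmp - tmp for idx in tmp if 18 == 15 > m]
    result = result + 4
    if tmp <= 18:
        result = 6 % tmp[34]
        handle(21)
    else:
        print(m)
    if result > rows:
        record(14)
    else:
        tmp = tmp * (m % 33)
    return rows

12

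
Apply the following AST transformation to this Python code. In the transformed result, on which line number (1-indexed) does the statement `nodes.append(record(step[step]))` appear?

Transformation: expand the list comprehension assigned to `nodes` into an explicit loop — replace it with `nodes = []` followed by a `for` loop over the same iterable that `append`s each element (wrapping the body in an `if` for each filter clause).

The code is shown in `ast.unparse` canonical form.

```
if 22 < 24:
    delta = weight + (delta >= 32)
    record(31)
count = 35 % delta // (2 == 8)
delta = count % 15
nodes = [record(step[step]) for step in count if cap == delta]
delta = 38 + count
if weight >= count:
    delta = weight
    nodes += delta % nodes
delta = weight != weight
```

Transformed code:
if 22 < 24:
    delta = weight + (delta >= 32)
    record(31)
count = 35 % delta // (2 == 8)
delta = count % 15
nodes = []
for step in count:
    if cap == delta:
        nodes.append(record(step[step]))
delta = 38 + count
if weight >= count:
    delta = weight
    nodes += delta % nodes
delta = weight != weight

9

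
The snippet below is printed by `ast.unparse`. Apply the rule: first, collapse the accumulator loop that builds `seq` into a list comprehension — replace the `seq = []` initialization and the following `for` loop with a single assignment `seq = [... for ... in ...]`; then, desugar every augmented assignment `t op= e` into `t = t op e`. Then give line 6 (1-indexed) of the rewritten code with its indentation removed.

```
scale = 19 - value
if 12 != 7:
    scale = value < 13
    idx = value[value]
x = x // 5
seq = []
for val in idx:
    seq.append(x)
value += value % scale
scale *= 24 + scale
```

seq = [x for val in idx]

Transformed code:
scale = 19 - value
if 12 != 7:
    scale = value < 13
    idx = value[value]
x = x // 5
seq = [x for val in idx]
value = value + value % scale
scale = scale * (24 + scale)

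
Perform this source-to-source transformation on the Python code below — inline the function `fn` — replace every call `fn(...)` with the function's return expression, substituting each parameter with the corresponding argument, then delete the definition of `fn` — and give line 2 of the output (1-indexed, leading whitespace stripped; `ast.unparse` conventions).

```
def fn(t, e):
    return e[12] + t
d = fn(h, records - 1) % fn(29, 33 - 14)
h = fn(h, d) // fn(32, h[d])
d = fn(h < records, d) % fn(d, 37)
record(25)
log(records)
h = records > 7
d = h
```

h = (d[12] + h) // (h[d][12] + 32)

Transformed code:
d = ((records - 1)[12] + h) % ((33 - 14)[12] + 29)
h = (d[12] + h) // (h[d][12] + 32)
d = (d[12] + (h < records)) % (37[12] + d)
record(25)
log(records)
h = records > 7
d = h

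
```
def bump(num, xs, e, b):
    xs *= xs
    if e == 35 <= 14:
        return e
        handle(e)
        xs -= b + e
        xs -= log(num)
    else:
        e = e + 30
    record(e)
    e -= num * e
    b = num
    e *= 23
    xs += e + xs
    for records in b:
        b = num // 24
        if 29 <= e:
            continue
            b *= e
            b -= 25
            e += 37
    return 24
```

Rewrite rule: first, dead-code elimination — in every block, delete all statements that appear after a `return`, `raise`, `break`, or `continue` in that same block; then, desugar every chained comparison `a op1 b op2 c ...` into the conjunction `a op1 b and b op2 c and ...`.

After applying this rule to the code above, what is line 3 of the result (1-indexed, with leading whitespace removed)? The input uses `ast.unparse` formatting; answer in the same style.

Transformed code:
def bump(num, xs, e, b):
    xs *= xs
    if e == 35 and 35 <= 14:
        return e
    else:
        e = e + 30
    record(e)
    e -= num * e
    b = num
    e *= 23
    xs += e + xs
    for records in b:
        b = num // 24
        if 29 <= e:
            continue
    return 24

if e == 35 and 35 <= 14:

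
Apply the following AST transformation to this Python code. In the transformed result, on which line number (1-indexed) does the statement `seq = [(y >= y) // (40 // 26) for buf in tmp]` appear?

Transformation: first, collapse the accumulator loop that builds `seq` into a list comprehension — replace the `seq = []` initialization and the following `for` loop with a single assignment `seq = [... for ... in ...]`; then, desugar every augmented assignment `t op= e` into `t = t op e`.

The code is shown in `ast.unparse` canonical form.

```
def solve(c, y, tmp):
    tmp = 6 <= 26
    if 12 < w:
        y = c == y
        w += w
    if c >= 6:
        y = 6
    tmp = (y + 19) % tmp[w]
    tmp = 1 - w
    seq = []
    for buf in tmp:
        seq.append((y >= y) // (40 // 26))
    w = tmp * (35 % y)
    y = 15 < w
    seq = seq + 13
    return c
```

Transformed code:
def solve(c, y, tmp):
    tmp = 6 <= 26
    if 12 < w:
        y = c == y
        w = w + w
    if c >= 6:
        y = 6
    tmp = (y + 19) % tmp[w]
    tmp = 1 - w
    seq = [(y >= y) // (40 // 26) for buf in tmp]
    w = tmp * (35 % y)
    y = 15 < w
    seq = seq + 13
    return c

10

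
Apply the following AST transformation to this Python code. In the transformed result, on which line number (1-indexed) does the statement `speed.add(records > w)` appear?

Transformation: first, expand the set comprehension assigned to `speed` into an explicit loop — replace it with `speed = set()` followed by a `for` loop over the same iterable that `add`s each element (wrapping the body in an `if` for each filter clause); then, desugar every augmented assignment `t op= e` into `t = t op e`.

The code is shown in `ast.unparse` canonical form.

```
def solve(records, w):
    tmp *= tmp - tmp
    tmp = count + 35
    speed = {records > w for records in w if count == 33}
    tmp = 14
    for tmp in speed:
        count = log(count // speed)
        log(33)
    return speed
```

7

Transformed code:
def solve(records, w):
    tmp = tmp * (tmp - tmp)
    tmp = count + 35
    speed = set()
    for records in w:
        if count == 33:
            speed.add(records > w)
    tmp = 14
    for tmp in speed:
        count = log(count // speed)
        log(33)
    return speed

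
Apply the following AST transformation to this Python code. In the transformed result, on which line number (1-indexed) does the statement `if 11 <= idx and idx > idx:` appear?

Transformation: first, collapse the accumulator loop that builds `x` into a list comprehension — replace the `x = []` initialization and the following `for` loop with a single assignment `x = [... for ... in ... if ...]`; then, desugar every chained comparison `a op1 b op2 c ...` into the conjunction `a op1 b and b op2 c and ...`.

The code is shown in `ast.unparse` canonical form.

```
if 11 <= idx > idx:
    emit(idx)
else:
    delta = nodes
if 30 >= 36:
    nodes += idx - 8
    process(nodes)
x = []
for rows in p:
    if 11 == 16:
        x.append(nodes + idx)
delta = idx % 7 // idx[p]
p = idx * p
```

Transformed code:
if 11 <= idx and idx > idx:
    emit(idx)
else:
    delta = nodes
if 30 >= 36:
    nodes += idx - 8
    process(nodes)
x = [nodes + idx for rows in p if 11 == 16]
delta = idx % 7 // idx[p]
p = idx * p

1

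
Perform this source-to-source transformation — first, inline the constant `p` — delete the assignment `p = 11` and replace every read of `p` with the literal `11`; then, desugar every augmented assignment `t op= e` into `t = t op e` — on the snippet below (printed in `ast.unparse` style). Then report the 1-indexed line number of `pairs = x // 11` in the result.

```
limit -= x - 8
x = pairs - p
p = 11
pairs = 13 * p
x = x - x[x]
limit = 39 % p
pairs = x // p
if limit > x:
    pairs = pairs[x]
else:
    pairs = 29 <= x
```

Transformed code:
limit = limit - (x - 8)
x = pairs - 11
pairs = 13 * 11
x = x - x[x]
limit = 39 % 11
pairs = x // 11
if limit > x:
    pairs = pairs[x]
else:
    pairs = 29 <= x

6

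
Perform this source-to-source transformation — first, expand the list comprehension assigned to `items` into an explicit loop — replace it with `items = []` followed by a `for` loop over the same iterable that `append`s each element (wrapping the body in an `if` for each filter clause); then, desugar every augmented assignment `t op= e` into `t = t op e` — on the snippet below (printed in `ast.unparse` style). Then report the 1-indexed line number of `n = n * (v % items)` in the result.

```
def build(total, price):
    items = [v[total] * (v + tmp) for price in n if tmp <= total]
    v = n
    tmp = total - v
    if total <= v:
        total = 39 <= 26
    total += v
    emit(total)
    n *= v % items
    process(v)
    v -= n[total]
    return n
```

12

Transformed code:
def build(total, price):
    items = []
    for price in n:
        if tmp <= total:
            items.append(v[total] * (v + tmp))
    v = n
    tmp = total - v
    if total <= v:
        total = 39 <= 26
    total = total + v
    emit(total)
    n = n * (v % items)
    process(v)
    v = v - n[total]
    return n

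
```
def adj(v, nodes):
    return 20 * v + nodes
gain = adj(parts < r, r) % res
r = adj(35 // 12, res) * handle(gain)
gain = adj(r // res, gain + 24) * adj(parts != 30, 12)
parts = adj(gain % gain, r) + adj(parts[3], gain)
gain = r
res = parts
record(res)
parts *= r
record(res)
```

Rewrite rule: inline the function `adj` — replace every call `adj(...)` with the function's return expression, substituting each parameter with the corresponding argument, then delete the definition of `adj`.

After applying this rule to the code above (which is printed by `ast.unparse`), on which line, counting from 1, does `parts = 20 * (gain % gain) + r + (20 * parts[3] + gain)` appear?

Transformed code:
gain = (20 * (parts < r) + r) % res
r = (20 * (35 // 12) + res) * handle(gain)
gain = (20 * (r // res) + (gain + 24)) * (20 * (parts != 30) + 12)
parts = 20 * (gain % gain) + r + (20 * parts[3] + gain)
gain = r
res = parts
record(res)
parts *= r
record(res)

4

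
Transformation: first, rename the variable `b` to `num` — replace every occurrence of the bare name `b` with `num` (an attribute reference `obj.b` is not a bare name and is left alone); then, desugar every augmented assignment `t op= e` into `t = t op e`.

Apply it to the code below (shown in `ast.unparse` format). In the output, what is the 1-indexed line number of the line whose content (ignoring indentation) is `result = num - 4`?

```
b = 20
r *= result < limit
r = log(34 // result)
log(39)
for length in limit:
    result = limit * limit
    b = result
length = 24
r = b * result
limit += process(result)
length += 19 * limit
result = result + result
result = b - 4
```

Transformed code:
num = 20
r = r * (result < limit)
r = log(34 // result)
log(39)
for length in limit:
    result = limit * limit
    num = result
length = 24
r = num * result
limit = limit + process(result)
length = length + 19 * limit
result = result + result
result = num - 4

13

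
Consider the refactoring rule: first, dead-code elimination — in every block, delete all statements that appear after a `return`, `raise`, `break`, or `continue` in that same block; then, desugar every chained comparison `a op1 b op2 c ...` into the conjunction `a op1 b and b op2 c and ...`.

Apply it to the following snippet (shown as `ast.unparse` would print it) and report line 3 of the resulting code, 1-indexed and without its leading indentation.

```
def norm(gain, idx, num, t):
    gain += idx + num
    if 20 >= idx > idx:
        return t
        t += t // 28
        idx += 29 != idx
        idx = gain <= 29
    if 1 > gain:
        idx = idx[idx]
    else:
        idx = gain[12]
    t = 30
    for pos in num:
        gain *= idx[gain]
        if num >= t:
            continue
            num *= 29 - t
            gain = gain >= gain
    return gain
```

Transformed code:
def norm(gain, idx, num, t):
    gain += idx + num
    if 20 >= idx and idx > idx:
        return t
    if 1 > gain:
        idx = idx[idx]
    else:
        idx = gain[12]
    t = 30
    for pos in num:
        gain *= idx[gain]
        if num >= t:
            continue
    return gain

if 20 >= idx and idx > idx:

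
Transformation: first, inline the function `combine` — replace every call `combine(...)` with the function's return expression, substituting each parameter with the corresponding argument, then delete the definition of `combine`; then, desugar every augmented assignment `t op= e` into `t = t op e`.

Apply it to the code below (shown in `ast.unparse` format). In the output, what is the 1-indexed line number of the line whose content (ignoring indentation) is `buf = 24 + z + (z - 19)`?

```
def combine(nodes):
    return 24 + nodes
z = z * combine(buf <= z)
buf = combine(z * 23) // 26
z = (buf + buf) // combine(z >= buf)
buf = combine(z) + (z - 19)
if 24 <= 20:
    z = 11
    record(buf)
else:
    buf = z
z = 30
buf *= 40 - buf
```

Transformed code:
z = z * (24 + (buf <= z))
buf = (24 + z * 23) // 26
z = (buf + buf) // (24 + (z >= buf))
buf = 24 + z + (z - 19)
if 24 <= 20:
    z = 11
    record(buf)
else:
    buf = z
z = 30
buf = buf * (40 - buf)

4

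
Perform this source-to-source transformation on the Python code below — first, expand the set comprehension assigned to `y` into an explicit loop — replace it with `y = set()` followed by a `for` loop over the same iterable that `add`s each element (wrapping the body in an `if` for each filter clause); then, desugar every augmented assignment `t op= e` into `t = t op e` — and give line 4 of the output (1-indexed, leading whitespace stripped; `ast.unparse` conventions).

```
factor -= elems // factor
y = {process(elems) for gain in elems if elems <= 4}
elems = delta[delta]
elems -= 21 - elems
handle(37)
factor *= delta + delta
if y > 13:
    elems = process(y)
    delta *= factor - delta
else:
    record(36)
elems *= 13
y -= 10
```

if elems <= 4:

Transformed code:
factor = factor - elems // factor
y = set()
for gain in elems:
    if elems <= 4:
        y.add(process(elems))
elems = delta[delta]
elems = elems - (21 - elems)
handle(37)
factor = factor * (delta + delta)
if y > 13:
    elems = process(y)
    delta = delta * (factor - delta)
else:
    record(36)
elems = elems * 13
y = y - 10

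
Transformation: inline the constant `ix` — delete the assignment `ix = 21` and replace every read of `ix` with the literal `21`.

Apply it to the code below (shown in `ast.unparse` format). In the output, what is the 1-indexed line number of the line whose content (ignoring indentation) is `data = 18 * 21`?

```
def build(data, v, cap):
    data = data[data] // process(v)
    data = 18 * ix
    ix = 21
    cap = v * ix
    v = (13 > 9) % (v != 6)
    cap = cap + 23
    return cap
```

Transformed code:
def build(data, v, cap):
    data = data[data] // process(v)
    data = 18 * 21
    cap = v * 21
    v = (13 > 9) % (v != 6)
    cap = cap + 23
    return cap

3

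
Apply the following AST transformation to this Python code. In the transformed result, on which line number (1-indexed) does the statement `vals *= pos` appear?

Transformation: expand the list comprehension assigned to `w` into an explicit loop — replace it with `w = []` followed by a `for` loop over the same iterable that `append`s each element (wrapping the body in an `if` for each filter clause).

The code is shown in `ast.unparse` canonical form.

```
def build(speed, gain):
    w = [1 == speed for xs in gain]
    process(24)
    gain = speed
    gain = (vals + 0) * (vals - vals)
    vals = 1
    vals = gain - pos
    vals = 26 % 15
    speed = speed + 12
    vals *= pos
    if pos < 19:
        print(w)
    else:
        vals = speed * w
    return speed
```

12

Transformed code:
def build(speed, gain):
    w = []
    for xs in gain:
        w.append(1 == speed)
    process(24)
    gain = speed
    gain = (vals + 0) * (vals - vals)
    vals = 1
    vals = gain - pos
    vals = 26 % 15
    speed = speed + 12
    vals *= pos
    if pos < 19:
        print(w)
    else:
        vals = speed * w
    return speed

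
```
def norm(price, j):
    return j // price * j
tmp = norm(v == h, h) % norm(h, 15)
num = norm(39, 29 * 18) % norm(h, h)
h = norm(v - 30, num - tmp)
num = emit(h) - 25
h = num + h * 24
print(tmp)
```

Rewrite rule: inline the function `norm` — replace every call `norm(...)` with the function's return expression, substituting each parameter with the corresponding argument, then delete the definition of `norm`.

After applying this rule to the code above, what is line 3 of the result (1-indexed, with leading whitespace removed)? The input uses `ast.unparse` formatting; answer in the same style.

Transformed code:
tmp = h // (v == h) * h % (15 // h * 15)
num = 29 * 18 // 39 * (29 * 18) % (h // h * h)
h = (num - tmp) // (v - 30) * (num - tmp)
num = emit(h) - 25
h = num + h * 24
print(tmp)

h = (num - tmp) // (v - 30) * (num - tmp)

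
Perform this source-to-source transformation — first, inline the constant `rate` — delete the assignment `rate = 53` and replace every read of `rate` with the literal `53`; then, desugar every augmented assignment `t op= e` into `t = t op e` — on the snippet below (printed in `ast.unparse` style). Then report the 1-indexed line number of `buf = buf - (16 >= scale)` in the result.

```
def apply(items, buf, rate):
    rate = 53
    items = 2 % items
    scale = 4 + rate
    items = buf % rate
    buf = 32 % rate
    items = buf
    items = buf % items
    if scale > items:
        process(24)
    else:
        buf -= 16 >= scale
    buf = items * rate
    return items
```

11

Transformed code:
def apply(items, buf, rate):
    items = 2 % items
    scale = 4 + 53
    items = buf % 53
    buf = 32 % 53
    items = buf
    items = buf % items
    if scale > items:
        process(24)
    else:
        buf = buf - (16 >= scale)
    buf = items * 53
    return items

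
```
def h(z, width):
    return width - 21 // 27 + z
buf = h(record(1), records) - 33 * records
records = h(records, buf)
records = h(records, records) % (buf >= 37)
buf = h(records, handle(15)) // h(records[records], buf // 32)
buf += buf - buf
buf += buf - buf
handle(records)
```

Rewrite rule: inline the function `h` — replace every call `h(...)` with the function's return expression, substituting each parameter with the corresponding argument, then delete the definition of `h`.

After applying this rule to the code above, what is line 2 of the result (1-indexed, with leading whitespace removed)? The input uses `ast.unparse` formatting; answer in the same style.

records = buf - 21 // 27 + records

Transformed code:
buf = records - 21 // 27 + record(1) - 33 * records
records = buf - 21 // 27 + records
records = (records - 21 // 27 + records) % (buf >= 37)
buf = (handle(15) - 21 // 27 + records) // (buf // 32 - 21 // 27 + records[records])
buf += buf - buf
buf += buf - buf
handle(records)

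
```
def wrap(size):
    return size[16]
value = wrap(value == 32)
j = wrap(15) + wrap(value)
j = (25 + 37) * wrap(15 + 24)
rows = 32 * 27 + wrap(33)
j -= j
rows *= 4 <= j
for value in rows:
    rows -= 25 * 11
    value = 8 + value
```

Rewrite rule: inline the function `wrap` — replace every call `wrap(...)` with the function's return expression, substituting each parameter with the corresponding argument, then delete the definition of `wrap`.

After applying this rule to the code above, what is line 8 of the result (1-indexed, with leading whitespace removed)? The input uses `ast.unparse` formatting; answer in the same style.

rows -= 25 * 11

Transformed code:
value = (value == 32)[16]
j = 15[16] + value[16]
j = (25 + 37) * (15 + 24)[16]
rows = 32 * 27 + 33[16]
j -= j
rows *= 4 <= j
for value in rows:
    rows -= 25 * 11
    value = 8 + value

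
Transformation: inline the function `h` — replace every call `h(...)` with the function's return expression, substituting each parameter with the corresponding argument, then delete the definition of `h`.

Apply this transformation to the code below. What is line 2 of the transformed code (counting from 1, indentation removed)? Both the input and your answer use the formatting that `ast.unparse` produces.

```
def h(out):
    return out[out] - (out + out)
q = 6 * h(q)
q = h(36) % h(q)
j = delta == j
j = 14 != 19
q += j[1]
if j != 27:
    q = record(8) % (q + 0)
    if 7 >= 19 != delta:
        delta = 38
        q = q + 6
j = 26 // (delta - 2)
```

q = (36[36] - (36 + 36)) % (q[q] - (q + q))

Transformed code:
q = 6 * (q[q] - (q + q))
q = (36[36] - (36 + 36)) % (q[q] - (q + q))
j = delta == j
j = 14 != 19
q += j[1]
if j != 27:
    q = record(8) % (q + 0)
    if 7 >= 19 != delta:
        delta = 38
        q = q + 6
j = 26 // (delta - 2)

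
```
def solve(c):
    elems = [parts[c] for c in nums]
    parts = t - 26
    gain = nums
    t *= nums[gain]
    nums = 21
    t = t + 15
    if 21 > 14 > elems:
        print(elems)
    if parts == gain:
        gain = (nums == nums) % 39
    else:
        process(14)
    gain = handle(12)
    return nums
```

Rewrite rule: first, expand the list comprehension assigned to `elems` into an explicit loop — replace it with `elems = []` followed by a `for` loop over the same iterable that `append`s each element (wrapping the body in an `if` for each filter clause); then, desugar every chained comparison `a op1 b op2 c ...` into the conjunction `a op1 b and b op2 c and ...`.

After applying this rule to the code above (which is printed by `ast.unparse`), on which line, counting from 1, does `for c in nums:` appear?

3

Transformed code:
def solve(c):
    elems = []
    for c in nums:
        elems.append(parts[c])
    parts = t - 26
    gain = nums
    t *= nums[gain]
    nums = 21
    t = t + 15
    if 21 > 14 and 14 > elems:
        print(elems)
    if parts == gain:
        gain = (nums == nums) % 39
    else:
        process(14)
    gain = handle(12)
    return nums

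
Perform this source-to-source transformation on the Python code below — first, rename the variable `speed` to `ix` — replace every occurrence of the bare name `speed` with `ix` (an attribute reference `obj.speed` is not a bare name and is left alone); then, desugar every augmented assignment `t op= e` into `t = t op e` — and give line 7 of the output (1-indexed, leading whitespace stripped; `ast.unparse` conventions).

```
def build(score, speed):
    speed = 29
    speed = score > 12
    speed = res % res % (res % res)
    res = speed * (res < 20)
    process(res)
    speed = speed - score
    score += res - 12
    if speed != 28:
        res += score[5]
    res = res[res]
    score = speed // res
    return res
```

ix = ix - score

Transformed code:
def build(score, ix):
    ix = 29
    ix = score > 12
    ix = res % res % (res % res)
    res = ix * (res < 20)
    process(res)
    ix = ix - score
    score = score + (res - 12)
    if ix != 28:
        res = res + score[5]
    res = res[res]
    score = ix // res
    return res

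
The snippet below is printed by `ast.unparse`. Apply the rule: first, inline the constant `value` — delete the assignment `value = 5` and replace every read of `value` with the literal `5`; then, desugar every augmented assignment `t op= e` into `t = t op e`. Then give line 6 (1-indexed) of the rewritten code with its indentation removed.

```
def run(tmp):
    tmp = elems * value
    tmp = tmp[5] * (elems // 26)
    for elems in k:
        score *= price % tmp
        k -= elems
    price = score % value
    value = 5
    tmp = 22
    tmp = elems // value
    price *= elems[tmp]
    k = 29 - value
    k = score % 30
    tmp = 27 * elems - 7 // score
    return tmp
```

k = k - elems

Transformed code:
def run(tmp):
    tmp = elems * 5
    tmp = tmp[5] * (elems // 26)
    for elems in k:
        score = score * (price % tmp)
        k = k - elems
    price = score % 5
    tmp = 22
    tmp = elems // 5
    price = price * elems[tmp]
    k = 29 - 5
    k = score % 30
    tmp = 27 * elems - 7 // score
    return tmp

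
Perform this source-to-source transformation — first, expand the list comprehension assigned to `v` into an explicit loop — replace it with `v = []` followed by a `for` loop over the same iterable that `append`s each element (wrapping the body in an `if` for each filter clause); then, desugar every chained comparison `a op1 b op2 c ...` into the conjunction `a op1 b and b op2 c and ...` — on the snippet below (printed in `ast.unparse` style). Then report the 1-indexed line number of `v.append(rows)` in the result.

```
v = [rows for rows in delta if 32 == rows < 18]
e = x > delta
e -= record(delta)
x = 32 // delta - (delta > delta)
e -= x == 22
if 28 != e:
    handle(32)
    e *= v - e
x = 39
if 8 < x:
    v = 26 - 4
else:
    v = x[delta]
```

4

Transformed code:
v = []
for rows in delta:
    if 32 == rows and rows < 18:
        v.append(rows)
e = x > delta
e -= record(delta)
x = 32 // delta - (delta > delta)
e -= x == 22
if 28 != e:
    handle(32)
    e *= v - e
x = 39
if 8 < x:
    v = 26 - 4
else:
    v = x[delta]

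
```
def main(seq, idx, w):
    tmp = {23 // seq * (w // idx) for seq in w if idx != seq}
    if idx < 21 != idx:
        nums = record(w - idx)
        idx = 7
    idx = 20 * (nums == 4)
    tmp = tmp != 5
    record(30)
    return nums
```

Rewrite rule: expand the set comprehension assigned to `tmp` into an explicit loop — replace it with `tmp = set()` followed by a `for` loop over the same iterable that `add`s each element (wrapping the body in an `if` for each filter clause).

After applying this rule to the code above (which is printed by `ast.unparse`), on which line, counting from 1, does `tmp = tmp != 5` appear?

Transformed code:
def main(seq, idx, w):
    tmp = set()
    for seq in w:
        if idx != seq:
            tmp.add(23 // seq * (w // idx))
    if idx < 21 != idx:
        nums = record(w - idx)
        idx = 7
    idx = 20 * (nums == 4)
    tmp = tmp != 5
    record(30)
    return nums

10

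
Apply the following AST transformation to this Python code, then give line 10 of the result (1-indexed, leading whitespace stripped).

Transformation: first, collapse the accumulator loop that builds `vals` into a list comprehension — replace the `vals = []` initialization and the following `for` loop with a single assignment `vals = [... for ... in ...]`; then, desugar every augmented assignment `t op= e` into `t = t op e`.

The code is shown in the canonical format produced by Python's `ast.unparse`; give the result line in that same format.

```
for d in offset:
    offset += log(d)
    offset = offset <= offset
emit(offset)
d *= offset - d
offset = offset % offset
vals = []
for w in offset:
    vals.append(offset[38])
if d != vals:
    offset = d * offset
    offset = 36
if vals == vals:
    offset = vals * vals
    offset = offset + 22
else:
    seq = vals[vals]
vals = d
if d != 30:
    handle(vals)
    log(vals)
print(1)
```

Transformed code:
for d in offset:
    offset = offset + log(d)
    offset = offset <= offset
emit(offset)
d = d * (offset - d)
offset = offset % offset
vals = [offset[38] for w in offset]
if d != vals:
    offset = d * offset
    offset = 36
if vals == vals:
    offset = vals * vals
    offset = offset + 22
else:
    seq = vals[vals]
vals = d
if d != 30:
    handle(vals)
    log(vals)
print(1)

offset = 36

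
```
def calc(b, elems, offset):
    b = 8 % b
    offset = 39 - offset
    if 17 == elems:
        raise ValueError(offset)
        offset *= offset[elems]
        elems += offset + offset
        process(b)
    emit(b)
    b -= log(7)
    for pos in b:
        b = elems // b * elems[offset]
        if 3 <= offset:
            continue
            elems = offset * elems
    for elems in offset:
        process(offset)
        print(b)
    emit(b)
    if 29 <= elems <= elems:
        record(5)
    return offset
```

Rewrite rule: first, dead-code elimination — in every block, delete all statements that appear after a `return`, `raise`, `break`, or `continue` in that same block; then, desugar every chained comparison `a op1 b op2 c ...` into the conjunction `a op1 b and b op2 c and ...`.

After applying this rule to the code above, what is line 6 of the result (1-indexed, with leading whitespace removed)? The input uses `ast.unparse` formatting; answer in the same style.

Transformed code:
def calc(b, elems, offset):
    b = 8 % b
    offset = 39 - offset
    if 17 == elems:
        raise ValueError(offset)
    emit(b)
    b -= log(7)
    for pos in b:
        b = elems // b * elems[offset]
        if 3 <= offset:
            continue
    for elems in offset:
        process(offset)
        print(b)
    emit(b)
    if 29 <= elems and elems <= elems:
        record(5)
    return offset

emit(b)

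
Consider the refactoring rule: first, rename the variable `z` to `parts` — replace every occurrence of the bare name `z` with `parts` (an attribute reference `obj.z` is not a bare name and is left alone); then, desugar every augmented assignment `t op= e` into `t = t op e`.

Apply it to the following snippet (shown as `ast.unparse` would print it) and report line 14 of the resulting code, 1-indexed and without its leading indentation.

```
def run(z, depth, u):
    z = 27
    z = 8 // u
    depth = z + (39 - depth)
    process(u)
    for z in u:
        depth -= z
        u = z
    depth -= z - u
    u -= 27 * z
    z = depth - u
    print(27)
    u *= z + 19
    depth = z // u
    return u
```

depth = parts // u

Transformed code:
def run(parts, depth, u):
    parts = 27
    parts = 8 // u
    depth = parts + (39 - depth)
    process(u)
    for parts in u:
        depth = depth - parts
        u = parts
    depth = depth - (parts - u)
    u = u - 27 * parts
    parts = depth - u
    print(27)
    u = u * (parts + 19)
    depth = parts // u
    return u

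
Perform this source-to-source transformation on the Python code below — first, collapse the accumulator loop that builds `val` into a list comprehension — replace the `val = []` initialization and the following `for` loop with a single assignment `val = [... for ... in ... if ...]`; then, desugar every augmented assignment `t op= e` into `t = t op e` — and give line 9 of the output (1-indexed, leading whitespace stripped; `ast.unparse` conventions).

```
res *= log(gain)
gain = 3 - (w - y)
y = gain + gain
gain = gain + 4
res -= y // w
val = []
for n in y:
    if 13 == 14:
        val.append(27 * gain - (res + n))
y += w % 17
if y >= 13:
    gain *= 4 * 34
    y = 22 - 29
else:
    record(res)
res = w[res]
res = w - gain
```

Transformed code:
res = res * log(gain)
gain = 3 - (w - y)
y = gain + gain
gain = gain + 4
res = res - y // w
val = [27 * gain - (res + n) for n in y if 13 == 14]
y = y + w % 17
if y >= 13:
    gain = gain * (4 * 34)
    y = 22 - 29
else:
    record(res)
res = w[res]
res = w - gain

gain = gain * (4 * 34)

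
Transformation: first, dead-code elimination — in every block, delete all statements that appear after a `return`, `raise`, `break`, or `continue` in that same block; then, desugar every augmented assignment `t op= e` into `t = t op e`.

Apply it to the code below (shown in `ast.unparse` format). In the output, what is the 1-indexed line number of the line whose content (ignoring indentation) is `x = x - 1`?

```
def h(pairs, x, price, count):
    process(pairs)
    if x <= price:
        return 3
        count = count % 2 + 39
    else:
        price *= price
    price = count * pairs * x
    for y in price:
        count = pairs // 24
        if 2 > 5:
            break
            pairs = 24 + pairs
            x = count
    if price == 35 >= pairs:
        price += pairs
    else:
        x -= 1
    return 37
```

Transformed code:
def h(pairs, x, price, count):
    process(pairs)
    if x <= price:
        return 3
    else:
        price = price * price
    price = count * pairs * x
    for y in price:
        count = pairs // 24
        if 2 > 5:
            break
    if price == 35 >= pairs:
        price = price + pairs
    else:
        x = x - 1
    return 37

15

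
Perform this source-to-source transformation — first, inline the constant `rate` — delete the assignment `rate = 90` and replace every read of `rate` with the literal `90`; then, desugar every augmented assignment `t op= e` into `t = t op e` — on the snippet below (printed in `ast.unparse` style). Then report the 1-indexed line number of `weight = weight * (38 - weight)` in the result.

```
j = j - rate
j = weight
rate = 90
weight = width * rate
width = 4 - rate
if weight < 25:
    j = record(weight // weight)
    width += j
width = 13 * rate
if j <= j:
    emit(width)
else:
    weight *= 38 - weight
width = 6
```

12

Transformed code:
j = j - 90
j = weight
weight = width * 90
width = 4 - 90
if weight < 25:
    j = record(weight // weight)
    width = width + j
width = 13 * 90
if j <= j:
    emit(width)
else:
    weight = weight * (38 - weight)
width = 6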